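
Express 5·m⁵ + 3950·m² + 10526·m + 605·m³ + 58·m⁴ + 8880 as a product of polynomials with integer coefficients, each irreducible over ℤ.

Among the possible rational roots, m = -5 is a root, so (m + 5) divides it; the quotient is 5·m⁴ + 33·m³ + 440·m² + 1750·m + 1776.
Next, m = -3 is a root, so (m + 3) is a factor; dividing leaves 5·m³ + 18·m² + 386·m + 592.
Next, m = -8/5 is a root, so (5·m + 8) is a factor; dividing leaves m² + 2·m + 74.
The quadratic m² + 2·m + 74 has discriminant -292 < 0 and is irreducible over ℤ.

(5·m + 8)·(m + 3)·(m + 5)·(m² + 2·m + 74)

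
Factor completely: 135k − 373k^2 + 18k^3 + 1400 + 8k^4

By the rational root theorem, k = −7/4 is a root, so (4k + 7) divides it; the quotient is 2k^3 + k^2 − 95k + 200.
Continuing, k = −8 is a root, so (k + 8) divides it; the quotient is 2k^2 − 15k + 25.
The remaining quadratic factors as (2k − 5)(k − 5).

(2k − 5)(4k + 7)(k + 8)(k − 5)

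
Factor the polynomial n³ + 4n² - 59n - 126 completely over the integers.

Testing divisors of the constant over divisors of the leading coefficient, n = -2 is a root, giving the factor (n + 2) and quotient n² + 2n - 63.
The remaining quadratic factors as (n - 7)(n + 9).

(n + 2)(n + 9)(n - 7)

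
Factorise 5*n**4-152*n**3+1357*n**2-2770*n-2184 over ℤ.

Testing divisors of the constant over divisors of the leading coefficient, n = 13 is a root, so (n-13) divides it; the quotient is 5*n**3-87*n**2+226*n+168.
Continuing, n = 4 is a root, giving the factor (n-4) and quotient 5*n**2-67*n-42.
The remaining quadratic factors as (5*n+3)(n-14).

(5*n+3)*(n-13)*(n-14)*(n-4)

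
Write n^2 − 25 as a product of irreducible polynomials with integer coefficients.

(n + 5)(n − 5)

Two integers with product −25 and sum 0 are −5 and 5.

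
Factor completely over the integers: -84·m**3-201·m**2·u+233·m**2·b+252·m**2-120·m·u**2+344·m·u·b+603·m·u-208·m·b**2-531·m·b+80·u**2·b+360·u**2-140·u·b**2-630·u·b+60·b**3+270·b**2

-(3·m-2·b-9)·(4·m+5·u-5·b)·(7·m+8·u-6·b)

Group: 4·m·(-21·m**2-24·m·u+32·m·b+63·m+16·u·b+72·u-12·b**2-54·b) + (5·u-5·b)·(-21·m**2-24·m·u+32·m·b+63·m+16·u·b+72·u-12·b**2-54·b); both groups contain (-21·m**2-24·m·u+32·m·b+63·m+16·u·b+72·u-12·b**2-54·b), so (4·m+5·u-5·b) is a factor with cofactor -21·m**2-24·m·u+32·m·b+63·m+16·u·b+72·u-12·b**2-54·b.
The cofactor groups again: -21·m**2-24·m·u+32·m·b+63·m+16·u·b+72·u-12·b**2-54·b = -3·m·(7·m+8·u-6·b) + (2·b+9)·(7·m+8·u-6·b); both groups contain (7·m+8·u-6·b), giving -(3·m-2·b-9)·(7·m+8·u-6·b).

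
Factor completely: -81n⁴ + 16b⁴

(2b)⁴ − (3n)⁴ = ((2b)² − (3n)²)((2b)² + (3n)²); the first factor splits again, the second (4b² + 9n²) is irreducible.

(2b + 3n)(2b - 3n)(4b² + 9n²)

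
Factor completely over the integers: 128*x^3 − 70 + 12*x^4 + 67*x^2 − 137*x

(2*x + 1)*(6*x + 7)*(x + 10)*(x − 1)

Testing divisors of the constant over divisors of the leading coefficient, x = 1 is a root, giving the factor (x − 1) and quotient 12*x^3 + 140*x^2 + 207*x + 70.
Next, x = −1/2 is a root, so (2*x + 1) divides it; the quotient is 6*x^2 + 67*x + 70.
The remaining quadratic factors as (x + 10)(6*x + 7).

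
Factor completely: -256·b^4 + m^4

(m)⁴ − (4·b)⁴ = ((m)² − (4·b)²)((m)² + (4·b)²); the first factor splits again, the second (m^2 + 16·b^2) is irreducible.

(m - 4·b)·(m + 4·b)·(m^2 + 16·b^2)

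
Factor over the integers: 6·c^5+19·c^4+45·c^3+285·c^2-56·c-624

Trying the rational-root candidates, c = -4 is a root, giving the factor (c+4) and quotient 6·c^4-5·c^3+65·c^2+25·c-156.
Continuing, c = -3/2 is a root, giving the factor (2·c+3) and quotient 3·c^3-7·c^2+43·c-52.
Next, c = 4/3 is a root, so (3·c-4) divides it; the quotient is c^2-c+13.
The quadratic c^2-c+13 has discriminant -51 < 0 and is irreducible over ℤ.

(2·c+3)·(3·c-4)·(c+4)·(c^2-c+13)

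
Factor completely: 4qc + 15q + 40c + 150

Group as (4qc + 15q) + (40c + 150) = q(4c + 15) + 10(4c + 15).
Both groups share the factor (4c + 15).

(4c + 15)(q + 10)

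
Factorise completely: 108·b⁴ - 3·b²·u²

3·b²·(6·b + u)·(6·b - u)

Pull out the common factor 3·b²; 36·b² - u² is a difference of squares.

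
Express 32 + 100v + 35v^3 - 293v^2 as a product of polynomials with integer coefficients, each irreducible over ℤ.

(5v + 1)(7v - 4)(v - 8)

Trying the rational-root candidates, v = 4/7 is a root, giving the factor (7v - 4) and quotient 5v^2 - 39v - 8.
The remaining quadratic factors as (v - 8)(5v + 1).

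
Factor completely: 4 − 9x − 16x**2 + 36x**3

(2x + 1)(2x − 1)(9x − 4)

Group as (36x**3 − 9x) + (−16x**2 + 4) = 9x(4x**2 − 1) − 4(4x**2 − 1).
Both groups share the factor (4x**2 − 1).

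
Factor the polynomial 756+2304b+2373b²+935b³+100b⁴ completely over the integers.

(4b+3)(5b+6)(5b+7)(b+6)

Testing divisors of the constant over divisors of the leading coefficient, b = -3/4 is a root, so (4b+3) is a factor; dividing leaves 25b³+215b²+432b+252.
Next, b = -7/5 is a root, giving the factor (5b+7) and quotient 5b²+36b+36.
The remaining quadratic factors as (5b+6)(b+6).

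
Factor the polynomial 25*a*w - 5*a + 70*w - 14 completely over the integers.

(5*a + 14)*(5*w - 1)

Group as (25*a*w - 5*a) + (70*w - 14) = 5*a*(5*w - 1) + 14*(5*w - 1).
Both groups share the factor (5*w - 1).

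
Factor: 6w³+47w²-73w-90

Among the possible rational roots, w = -9 is a root, so (w+9) is a factor; dividing leaves 6w²-7w-10.
The remaining quadratic factors as (6w+5)(w-2).

(6w+5)(w+9)(w-2)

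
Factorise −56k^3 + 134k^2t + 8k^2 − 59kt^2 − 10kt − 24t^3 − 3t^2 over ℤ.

−(2k − 3t)(4k + t)(7k − 8t − 1)

Group: 4k(−14k^2 + 37kt + 2k − 24t^2 − 3t) + t(−14k^2 + 37kt + 2k − 24t^2 − 3t); both groups contain (−14k^2 + 37kt + 2k − 24t^2 − 3t), so (4k + t) is a factor with cofactor −14k^2 + 37kt + 2k − 24t^2 − 3t.
The cofactor groups again: −14k^2 + 37kt + 2k − 24t^2 − 3t = −2k(7k − 8t − 1) + 3t(7k − 8t − 1); both groups contain (7k − 8t − 1), giving −(2k − 3t)(7k − 8t − 1).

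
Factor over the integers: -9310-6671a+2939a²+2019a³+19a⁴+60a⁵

By the rational root theorem, a = -7/5 is a root, giving the factor (5a+7) and quotient 12a⁴-13a³+422a²-3a-1330.
Continuing, a = 7/4 is a root, giving the factor (4a-7) and quotient 3a³+2a²+109a+190.
Next, a = -5/3 is a root, giving the factor (3a+5) and quotient a²-a+38.
The quadratic a²-a+38 has discriminant -151 < 0 and is irreducible over ℤ.

(3a+5)(4a-7)(5a+7)(a²-a+38)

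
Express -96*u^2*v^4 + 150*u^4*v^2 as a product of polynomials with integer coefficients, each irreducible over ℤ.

6*u^2*v^2*(5*u + 4*v)*(5*u - 4*v)

Factor out 6*u^2*v^2, leaving 25*u^2 - 16*v^2, which is a difference of two squares.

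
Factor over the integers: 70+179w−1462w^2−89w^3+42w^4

Testing divisors of the constant over divisors of the leading coefficient, w = −1/6 is a root, giving the factor (6w+1) and quotient 7w^3−16w^2−241w+70.
Continuing, w = 2/7 is a root, so (7w−2) divides it; the quotient is w^2−2w−35.
The remaining quadratic factors as (w−7)(w+5).

(6w+1)(7w−2)(w+5)(w−7)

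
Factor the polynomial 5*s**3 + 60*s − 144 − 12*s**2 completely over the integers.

(5*s − 12)*(s**2 + 12)

Group as (5*s**3 + 60*s) + (−12*s**2 − 144) = 5*s*(s**2 + 12) − 12*(s**2 + 12).
Both groups share the factor (s**2 + 12).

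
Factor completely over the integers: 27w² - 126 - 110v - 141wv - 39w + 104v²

Group: 9w(3w - 13v - 9) + (-8v + 14)(3w - 13v - 9); both groups contain (3w - 13v - 9).

(3w - 13v - 9)(9w - 8v + 14)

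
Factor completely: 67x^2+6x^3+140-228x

By the rational root theorem, x = 5/6 is a root, giving the factor (6x-5) and quotient x^2+12x-28.
The remaining quadratic factors as (x+14)(x-2).

(6x-5)(x+14)(x-2)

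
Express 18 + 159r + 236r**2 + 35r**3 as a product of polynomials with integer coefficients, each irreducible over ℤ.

By the rational root theorem, r = −6 is a root, so (r + 6) divides it; the quotient is 35r**2 + 26r + 3.
The remaining quadratic factors as (5r + 3)(7r + 1).

(5r + 3)(7r + 1)(r + 6)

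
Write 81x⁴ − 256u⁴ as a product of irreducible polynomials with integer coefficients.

(3x − 4u)(3x + 4u)(9x² + 16u²)

(3x)⁴ − (4u)⁴ = ((3x)² − (4u)²)((3x)² + (4u)²); the first factor splits again, the second (9x² + 16u²) is irreducible.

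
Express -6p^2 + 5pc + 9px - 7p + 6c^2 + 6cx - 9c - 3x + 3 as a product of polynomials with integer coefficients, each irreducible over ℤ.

-(2p - 3c - 3x + 3)(3p + 2c - 1)

Group: -3p(2p - 3c - 3x + 3) + (-2c + 1)(2p - 3c - 3x + 3); both groups contain (2p - 3c - 3x + 3).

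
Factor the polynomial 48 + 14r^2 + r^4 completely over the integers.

(r^2 + 6)(r^2 + 8)

Substitute u = r^2 to get a quadratic in u, then factor.
r^2 + 6 is irreducible over ℤ (always positive, so no real roots).
r^2 + 8 is irreducible over ℤ (always positive, so no real roots).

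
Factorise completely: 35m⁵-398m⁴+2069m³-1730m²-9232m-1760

(5m+1)(7m+10)(m-4)(m²-9m+44)

Testing divisors of the constant over divisors of the leading coefficient, m = -10/7 is a root, so (7m+10) is a factor; dividing leaves 5m⁴-64m³+387m²-800m-176.
Next, m = -1/5 is a root, so (5m+1) is a factor; dividing leaves m³-13m²+80m-176.
Next, m = 4 is a root, so (m-4) divides it; the quotient is m²-9m+44.
The quadratic m²-9m+44 has discriminant -95 < 0 and is irreducible over ℤ.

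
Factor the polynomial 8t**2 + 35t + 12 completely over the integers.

Need a pair with product 8·12 = 96 and sum 35: that's 3 and 32.
Split the middle term: 8t**2 + 3t + 32t + 12 = t(8t + 3) + 4(8t + 3).

(8t + 3)(t + 4)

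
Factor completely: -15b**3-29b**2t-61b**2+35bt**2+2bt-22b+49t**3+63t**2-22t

Group: b(-15b**2-14bt-61b+49t**2+63t-22) + t(-15b**2-14bt-61b+49t**2+63t-22); both groups contain (-15b**2-14bt-61b+49t**2+63t-22), so (b+t) is a factor with cofactor -15b**2-14bt-61b+49t**2+63t-22.
The cofactor groups again: -15b**2-14bt-61b+49t**2+63t-22 = -3b(5b-7t+2) + (-7t-11)(5b-7t+2); both groups contain (5b-7t+2), giving -(3b+7t+11)(5b-7t+2).

-(3b+7t+11)(5b-7t+2)(b+t)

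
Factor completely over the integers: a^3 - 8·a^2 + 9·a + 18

Testing divisors of the constant over divisors of the leading coefficient, a = 6 is a root, so (a - 6) is a factor; dividing leaves a^2 - 2·a - 3.
The remaining quadratic factors as (a + 1)(a - 3).

(a + 1)·(a - 3)·(a - 6)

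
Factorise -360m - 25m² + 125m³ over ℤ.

5m(5m + 8)(5m - 9)

Pull out the common factor 5m, then factor the remaining trinomial.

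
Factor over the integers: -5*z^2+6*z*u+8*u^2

-(z-2*u)*(5*z+4*u)

Group: -z*(5*z+4*u) + 2*u*(5*z+4*u); both groups contain (5*z+4*u).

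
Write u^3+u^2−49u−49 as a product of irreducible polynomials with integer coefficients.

Among the possible rational roots, u = 7 is a root, so (u−7) divides it; the quotient is u^2+8u+7.
The remaining quadratic factors as (u+7)(u+1).

(u+1)(u+7)(u−7)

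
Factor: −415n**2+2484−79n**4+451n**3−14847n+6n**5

Among the possible rational roots, n = 9 is a root, so (n−9) divides it; the quotient is 6n**4−25n**3+226n**2+1619n−276.
Next, n = −4 is a root, so (n+4) is a factor; dividing leaves 6n**3−49n**2+422n−69.
Continuing, n = 1/6 is a root, so (6n−1) divides it; the quotient is n**2−8n+69.
The quadratic n**2−8n+69 has discriminant −212 < 0 and is irreducible over ℤ.

(6n−1)(n+4)(n−9)(n**2−8n+69)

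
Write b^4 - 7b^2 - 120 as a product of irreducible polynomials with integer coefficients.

(b^2 + 8)(b^2 - 15)

Substitute u = b^2 to get a quadratic in u, then factor.
b^2 + 8 is irreducible over ℤ (always positive, so no real roots).
b^2 - 15 is irreducible over ℤ (15 is not a perfect square).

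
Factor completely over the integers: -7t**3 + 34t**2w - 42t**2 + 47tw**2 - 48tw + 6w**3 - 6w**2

-(7t + w)(t + w)(t - 6w + 6)

Group: t(-7t**2 + 41tw - 42t + 6w**2 - 6w) + w(-7t**2 + 41tw - 42t + 6w**2 - 6w); both groups contain (-7t**2 + 41tw - 42t + 6w**2 - 6w), so (t + w) is a factor with cofactor -7t**2 + 41tw - 42t + 6w**2 - 6w.
The cofactor groups again: -7t**2 + 41tw - 42t + 6w**2 - 6w = -7t(t - 6w + 6) - w(t - 6w + 6); both groups contain (t - 6w + 6), giving -(7t + w)(t - 6w + 6).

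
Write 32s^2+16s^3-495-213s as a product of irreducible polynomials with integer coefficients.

(4s+11)(4s-15)(s+3)

Trying the rational-root candidates, s = 15/4 is a root, so (4s-15) divides it; the quotient is 4s^2+23s+33.
The remaining quadratic factors as (4s+11)(s+3).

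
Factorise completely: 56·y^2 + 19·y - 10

(7·y - 2)·(8·y + 5)

Need a pair with product 56·(-10) = -560 and sum 19: that's 35 and -16.
Split the middle term: 56·y^2 + 35·y - 16·y - 10 = 7·y·(8·y + 5) - 2·(8·y + 5).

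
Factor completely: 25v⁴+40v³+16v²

v²(5v+4)²

Pull out the common factor v², leaving 25v²+40v+16.
Recognize a perfect-square trinomial with the parts 4 and 5v.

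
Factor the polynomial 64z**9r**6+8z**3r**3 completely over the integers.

8r**3z**3(2z**2r+1)(4z**4r**2-2z**2r+1)

Every term has a factor of 8z**3r**3; factoring it out leaves 8z**6r**3+1.
Recognize a sum of cubes with the parts 2z**2r and 1.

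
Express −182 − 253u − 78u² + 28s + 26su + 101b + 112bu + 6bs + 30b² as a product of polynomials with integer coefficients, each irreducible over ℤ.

(10b + 2s − 6u − 13)(3b + 13u + 14)

Group: 3b(10b + 2s − 6u − 13) + (13u + 14)(10b + 2s − 6u − 13); both groups contain (10b + 2s − 6u − 13).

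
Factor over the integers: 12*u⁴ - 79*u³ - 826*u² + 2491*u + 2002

(3*u + 2)*(4*u - 13)*(u + 7)*(u - 11)

Among the possible rational roots, u = 11 is a root, so (u - 11) is a factor; dividing leaves 12*u³ + 53*u² - 243*u - 182.
Continuing, u = -2/3 is a root, so (3*u + 2) is a factor; dividing leaves 4*u² + 15*u - 91.
The remaining quadratic factors as (4*u - 13)(u + 7).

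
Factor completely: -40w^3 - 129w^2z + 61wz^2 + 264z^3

-(5w + 8z)(8w - 11z)(w + 3z)

Group: 8w(-5w^2 - 23wz - 24z^2) - 11z(-5w^2 - 23wz - 24z^2); both groups contain (-5w^2 - 23wz - 24z^2), so (8w - 11z) is a factor with cofactor -5w^2 - 23wz - 24z^2.
The cofactor groups again: -5w^2 - 23wz - 24z^2 = -w(5w + 8z) - 3z(5w + 8z); both groups contain (5w + 8z), giving -(w + 3z)(5w + 8z).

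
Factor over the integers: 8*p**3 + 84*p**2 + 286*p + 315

(2*p + 5)*(2*p + 7)*(2*p + 9)

Trying the rational-root candidates, p = -5/2 is a root, so (2*p + 5) is a factor; dividing leaves 4*p**2 + 32*p + 63.
The remaining quadratic factors as (2*p + 9)(2*p + 7).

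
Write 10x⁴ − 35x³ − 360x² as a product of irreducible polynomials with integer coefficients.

5x²(2x + 9)(x − 8)

Pull out the common factor 5x², then factor the remaining trinomial.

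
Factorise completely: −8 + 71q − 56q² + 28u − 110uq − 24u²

Group: −2u(12u + 7q − 8) + (−8q + 1)(12u + 7q − 8); both groups contain (12u + 7q − 8).

−(12u + 7q − 8)(2u + 8q − 1)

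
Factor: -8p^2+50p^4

Every term has a factor of 2p^2. Then 25p^2-4 = (5p)² − (2)².

2p^2(5p+2)(5p-2)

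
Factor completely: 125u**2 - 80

Every term has a factor of 5. Then 25u**2 - 16 = (5u)² − (4)².

5(5u + 4)(5u - 4)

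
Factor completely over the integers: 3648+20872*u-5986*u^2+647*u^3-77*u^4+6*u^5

Trying the rational-root candidates, u = -1/6 is a root, so (6*u+1) divides it; the quotient is u^4-13*u^3+110*u^2-1016*u+3648.
Next, u = 8 is a root, giving the factor (u-8) and quotient u^3-5*u^2+70*u-456.
Then u = 6 is a root, giving the factor (u-6) and quotient u^2+u+76.
The quadratic u^2+u+76 has discriminant -303 < 0 and is irreducible over ℤ.

(6*u+1)*(u-6)*(u-8)*(u^2+u+76)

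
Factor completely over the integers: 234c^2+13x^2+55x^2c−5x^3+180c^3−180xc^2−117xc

Group: x(−5x^2+25xc+13x−30c^2−39c) − 6c(−5x^2+25xc+13x−30c^2−39c); both groups contain (−5x^2+25xc+13x−30c^2−39c), so (x−6c) is a factor with cofactor −5x^2+25xc+13x−30c^2−39c.
The cofactor groups again: −5x^2+25xc+13x−30c^2−39c = −5x(x−3c) + (10c+13)(x−3c); both groups contain (x−3c), giving −(5x−10c−13)(x−3c).

−(5x−10c−13)(x−3c)(x−6c)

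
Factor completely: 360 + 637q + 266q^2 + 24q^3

Among the possible rational roots, q = −8 is a root, so (q + 8) divides it; the quotient is 24q^2 + 74q + 45.
The remaining quadratic factors as (4q + 9)(6q + 5).

(4q + 9)(6q + 5)(q + 8)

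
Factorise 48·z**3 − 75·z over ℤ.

Every term has a factor of 3·z. Then 16·z**2 − 25 = (4·z)² − (5)².

3·z·(4·z + 5)·(4·z − 5)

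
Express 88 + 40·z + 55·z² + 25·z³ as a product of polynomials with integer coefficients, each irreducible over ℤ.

Group as (25·z³ + 40·z) + (55·z² + 88) = 5·z·(5·z² + 8) + 11·(5·z² + 8).
Both groups share the factor (5·z² + 8).

(5·z + 11)·(5·z² + 8)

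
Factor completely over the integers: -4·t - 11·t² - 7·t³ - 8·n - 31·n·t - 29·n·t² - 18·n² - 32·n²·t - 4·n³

Group: 2·n·(-2·n² - 15·n·t - 9·n - 7·t² - 11·t - 4) + t·(-2·n² - 15·n·t - 9·n - 7·t² - 11·t - 4); both groups contain (-2·n² - 15·n·t - 9·n - 7·t² - 11·t - 4), so (2·n + t) is a factor with cofactor -2·n² - 15·n·t - 9·n - 7·t² - 11·t - 4.
The cofactor groups again: -2·n² - 15·n·t - 9·n - 7·t² - 11·t - 4 = -2·n·(n + 7·t + 4) + (-t - 1)·(n + 7·t + 4); both groups contain (n + 7·t + 4), giving -(2·n + t + 1)·(n + 7·t + 4).

-(2·n + t)·(2·n + t + 1)·(n + 7·t + 4)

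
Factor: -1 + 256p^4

Difference of squares twice: with A = 4p and B = 1, A⁴ − B⁴ = (A² − B²)(A² + B²), and A² − B² factors again.

(4p + 1)(4p - 1)(16p^2 + 1)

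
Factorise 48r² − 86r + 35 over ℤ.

Need a pair with product 48·35 = 1680 and sum −86: that's −56 and −30.
Split the middle term: 48r² − 56r − 30r + 35 = 8r(6r − 7) − 5(6r − 7).

(6r − 7)(8r − 5)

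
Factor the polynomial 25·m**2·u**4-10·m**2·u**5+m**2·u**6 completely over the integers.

Every term has a factor of m**2·u**4; factoring it out leaves u**2-10·u+25.
Recognize a perfect-square trinomial with the parts u and 5.

m**2·u**4·(u-5)**2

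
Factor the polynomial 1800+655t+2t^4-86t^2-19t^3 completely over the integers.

(2t+5)(t+5)(t-8)(t-9)

Trying the rational-root candidates, t = -5/2 is a root, giving the factor (2t+5) and quotient t^3-12t^2-13t+360.
Then t = 8 is a root, so (t-8) divides it; the quotient is t^2-4t-45.
The remaining quadratic factors as (t-9)(t+5).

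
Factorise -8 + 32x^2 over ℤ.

Factor out 8, leaving 4x^2 - 1, which is a difference of two squares.

8(2x + 1)(2x - 1)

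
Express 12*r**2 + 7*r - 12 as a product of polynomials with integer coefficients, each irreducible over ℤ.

Need a pair with product 12·(-12) = -144 and sum 7: that's 16 and -9.
Split the middle term: 12*r**2 + 16*r - 9*r - 12 = 4*r*(3*r + 4) - 3*(3*r + 4).

(3*r + 4)*(4*r - 3)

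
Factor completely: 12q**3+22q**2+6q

Pull out the common factor 2q, then factor the remaining trinomial.

2q(2q+3)(3q+1)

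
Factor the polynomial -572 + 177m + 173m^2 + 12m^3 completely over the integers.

Among the possible rational roots, m = -13 is a root, so (m + 13) is a factor; dividing leaves 12m^2 + 17m - 44.
The remaining quadratic factors as (4m + 11)(3m - 4).

(3m - 4)(4m + 11)(m + 13)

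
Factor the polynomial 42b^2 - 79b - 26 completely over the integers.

(6b - 13)(7b + 2)

Need a pair with product 42·(-26) = -1092 and sum -79: that's -91 and 12.
Split the middle term: 42b^2 - 91b + 12b - 26 = 7b(6b - 13) + 2(6b - 13).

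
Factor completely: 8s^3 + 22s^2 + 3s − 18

(2s + 3)(4s − 3)(s + 2)

Trying the rational-root candidates, s = −3/2 is a root, so (2s + 3) is a factor; dividing leaves 4s^2 + 5s − 6.
The remaining quadratic factors as (s + 2)(4s − 3).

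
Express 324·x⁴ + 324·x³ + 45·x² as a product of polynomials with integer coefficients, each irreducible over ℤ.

9·x²·(6·x + 1)·(6·x + 5)

Pull out the common factor 9·x², then factor the remaining trinomial.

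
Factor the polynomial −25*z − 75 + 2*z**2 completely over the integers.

(2*z + 5)*(z − 15)

Need a pair with product 2·(−75) = −150 and sum −25: that's 5 and −30.
Split the middle term: 2*z**2 + 5*z − 30*z − 75 = z*(2*z + 5) − 15*(2*z + 5).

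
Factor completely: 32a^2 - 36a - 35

(4a - 7)(8a + 5)

Need a pair with product 32·(-35) = -1120 and sum -36: that's -56 and 20.
Split the middle term: 32a^2 - 56a + 20a - 35 = 8a(4a - 7) + 5(4a - 7).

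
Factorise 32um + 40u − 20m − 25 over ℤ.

(4m + 5)(8u − 5)

Group as (32um + 40u) + (−20m − 25) = 8u(4m + 5) − 5(4m + 5).
Both groups share the factor (4m + 5).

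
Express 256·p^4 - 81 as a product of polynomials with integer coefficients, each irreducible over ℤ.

(4·p + 3)·(4·p - 3)·(16·p^2 + 9)

(4·p)⁴ − (3)⁴ = ((4·p)² − (3)²)((4·p)² + (3)²); the first factor splits again, the second (16·p^2 + 9) is irreducible.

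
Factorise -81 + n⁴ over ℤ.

Write as (n²)² − (9)², then factor n² - 9 once more.

(n + 3)(n - 3)(n² + 9)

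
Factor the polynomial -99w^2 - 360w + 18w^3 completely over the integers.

9w(2w + 5)(w - 8)

Pull out the common factor 9w, then factor the remaining trinomial.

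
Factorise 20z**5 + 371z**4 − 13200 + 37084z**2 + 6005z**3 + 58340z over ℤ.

(4z + 11)(5z − 1)(z + 6)(z**2 + 10z + 200)

By the rational root theorem, z = −6 is a root, giving the factor (z + 6) and quotient 20z**4 + 251z**3 + 4499z**2 + 10090z − 2200.
Next, z = −11/4 is a root, so (4z + 11) divides it; the quotient is 5z**3 + 49z**2 + 990z − 200.
Continuing, z = 1/5 is a root, giving the factor (5z − 1) and quotient z**2 + 10z + 200.
The quadratic z**2 + 10z + 200 has discriminant −700 < 0 and is irreducible over ℤ.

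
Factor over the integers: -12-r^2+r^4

(r+2)(r-2)(r^2+3)

Substitute u = r^2 to get a quadratic in u, then factor.
r^2-4 is a difference of squares.
r^2+3 is irreducible over ℤ (always positive, so no real roots).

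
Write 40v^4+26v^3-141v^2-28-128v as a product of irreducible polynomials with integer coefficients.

(2v+1)(4v+7)(5v+2)(v-2)

By the rational root theorem, v = -7/4 is a root, so (4v+7) is a factor; dividing leaves 10v^3-11v^2-16v-4.
Continuing, v = -1/2 is a root, so (2v+1) divides it; the quotient is 5v^2-8v-4.
The remaining quadratic factors as (5v+2)(v-2).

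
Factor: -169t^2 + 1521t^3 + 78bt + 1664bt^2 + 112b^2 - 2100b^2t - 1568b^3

Group: 8b(-196b^2 + 56bt + 14b + 117t^2 - 13t) + 13t(-196b^2 + 56bt + 14b + 117t^2 - 13t); both groups contain (-196b^2 + 56bt + 14b + 117t^2 - 13t), so (8b + 13t) is a factor with cofactor -196b^2 + 56bt + 14b + 117t^2 - 13t.
The cofactor groups again: -196b^2 + 56bt + 14b + 117t^2 - 13t = -14b(14b - 13t) + (-9t + 1)(14b - 13t); both groups contain (14b - 13t), giving -(14b + 9t - 1)(14b - 13t).

-(14b + 9t - 1)(14b - 13t)(8b + 13t)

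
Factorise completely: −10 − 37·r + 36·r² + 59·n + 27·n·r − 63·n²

−(7·n + 4·r − 5)·(9·n − 9·r − 2)

Group: −9·n·(7·n + 4·r − 5) + (9·r + 2)·(7·n + 4·r − 5); both groups contain (7·n + 4·r − 5).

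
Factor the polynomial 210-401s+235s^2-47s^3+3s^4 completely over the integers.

Among the possible rational roots, s = 7 is a root, so (s-7) divides it; the quotient is 3s^3-26s^2+53s-30.
Next, s = 5/3 is a root, so (3s-5) divides it; the quotient is s^2-7s+6.
The remaining quadratic factors as (s-1)(s-6).

(3s-5)(s-1)(s-6)(s-7)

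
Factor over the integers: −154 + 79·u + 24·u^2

Need a pair with product 24·(−154) = −3696 and sum 79: that's 112 and −33.
Split the middle term: 24·u^2 + 112·u − 33·u − 154 = 8·u·(3·u + 14) − 11·(3·u + 14).

(3·u + 14)·(8·u − 11)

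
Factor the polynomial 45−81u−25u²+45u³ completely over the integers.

Group as (45u³−81u) + (−25u²+45) = 9u(5u²−9) − 5(5u²−9).
Both groups share the factor (5u²−9).

(9u−5)(5u²−9)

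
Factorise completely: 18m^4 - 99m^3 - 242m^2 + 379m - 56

(3m + 8)(6m - 1)(m - 1)(m - 7)

Trying the rational-root candidates, m = -8/3 is a root, so (3m + 8) is a factor; dividing leaves 6m^3 - 49m^2 + 50m - 7.
Next, m = 7 is a root, giving the factor (m - 7) and quotient 6m^2 - 7m + 1.
The remaining quadratic factors as (6m - 1)(m - 1).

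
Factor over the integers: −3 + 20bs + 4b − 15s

Group as (20bs + 4b) + (−15s − 3) = 4b(5s + 1) − 3(5s + 1).
Both groups share the factor (5s + 1).

(4b − 3)(5s + 1)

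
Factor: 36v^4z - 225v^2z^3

9v^2z(2v + 5z)(2v - 5z)

Pull out the common factor 9v^2z; 4v^2 - 25z^2 is a difference of squares.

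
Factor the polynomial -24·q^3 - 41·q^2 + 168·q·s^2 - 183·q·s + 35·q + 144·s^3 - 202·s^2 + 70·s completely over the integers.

-(3·q - 9·s + 7)·(8·q + 8·s - 5)·(q + 2·s)

Group: 8·q·(-3·q^2 + 3·q·s - 7·q + 18·s^2 - 14·s) + (8·s - 5)·(-3·q^2 + 3·q·s - 7·q + 18·s^2 - 14·s); both groups contain (-3·q^2 + 3·q·s - 7·q + 18·s^2 - 14·s), so (8·q + 8·s - 5) is a factor with cofactor -3·q^2 + 3·q·s - 7·q + 18·s^2 - 14·s.
The cofactor groups again: -3·q^2 + 3·q·s - 7·q + 18·s^2 - 14·s = -3·q·(q + 2·s) + (9·s - 7)·(q + 2·s); both groups contain (q + 2·s), giving -(3·q - 9·s + 7)·(q + 2·s).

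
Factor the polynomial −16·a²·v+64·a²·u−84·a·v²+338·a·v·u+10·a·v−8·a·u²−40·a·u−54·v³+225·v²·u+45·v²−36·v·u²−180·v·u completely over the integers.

−(v−4·u)·(2·a+9·v)·(8·a+6·v−u−5)

Group: 2·a·(−8·a·v+32·a·u−6·v²+25·v·u+5·v−4·u²−20·u) + 9·v·(−8·a·v+32·a·u−6·v²+25·v·u+5·v−4·u²−20·u); both groups contain (−8·a·v+32·a·u−6·v²+25·v·u+5·v−4·u²−20·u), so (2·a+9·v) is a factor with cofactor −8·a·v+32·a·u−6·v²+25·v·u+5·v−4·u²−20·u.
The cofactor groups again: −8·a·v+32·a·u−6·v²+25·v·u+5·v−4·u²−20·u = −v·(8·a+6·v−u−5) + 4·u·(8·a+6·v−u−5); both groups contain (8·a+6·v−u−5), giving −(v−4·u)·(8·a+6·v−u−5).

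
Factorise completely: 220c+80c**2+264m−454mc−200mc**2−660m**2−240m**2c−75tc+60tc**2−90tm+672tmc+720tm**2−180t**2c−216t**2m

Group: 6m(−36t**2+120tm+12tc−15t−40mc−110m+16c+44) + 5c(−36t**2+120tm+12tc−15t−40mc−110m+16c+44); both groups contain (−36t**2+120tm+12tc−15t−40mc−110m+16c+44), so (6m+5c) is a factor with cofactor −36t**2+120tm+12tc−15t−40mc−110m+16c+44.
The cofactor groups again: −36t**2+120tm+12tc−15t−40mc−110m+16c+44 = −3t(12t−4c−11) + (10m−4)(12t−4c−11); both groups contain (12t−4c−11), giving −(3t−10m+4)(12t−4c−11).

−(3t−10m+4)(12t−4c−11)(6m+5c)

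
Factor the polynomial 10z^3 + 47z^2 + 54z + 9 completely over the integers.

By the rational root theorem, z = -3/2 is a root, so (2z + 3) is a factor; dividing leaves 5z^2 + 16z + 3.
The remaining quadratic factors as (z + 3)(5z + 1).

(2z + 3)(5z + 1)(z + 3)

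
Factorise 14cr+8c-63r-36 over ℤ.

(2c-9)(7r+4)

Group as (14cr+8c) + (-63r-36) = 2c(7r+4) - 9(7r+4).
Both groups share the factor (7r+4).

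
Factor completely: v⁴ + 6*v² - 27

(v² + 9)*(v² - 3)

Substitute u = v² to get a quadratic in u, then factor.
v² + 9 is irreducible over ℤ (sum of squares).
v² - 3 is irreducible over ℤ (3 is not a perfect square).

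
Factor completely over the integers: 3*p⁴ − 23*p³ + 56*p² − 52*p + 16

Trying the rational-root candidates, p = 2 is a root, so (p − 2) is a factor; dividing leaves 3*p³ − 17*p² + 22*p − 8.
Next, p = 4 is a root, giving the factor (p − 4) and quotient 3*p² − 5*p + 2.
The remaining quadratic factors as (p − 1)(3*p − 2).

(3*p − 2)*(p − 1)*(p − 2)*(p − 4)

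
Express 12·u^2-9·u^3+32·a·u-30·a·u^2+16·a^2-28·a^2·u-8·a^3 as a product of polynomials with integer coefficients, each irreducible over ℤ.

-(2·a+3·u)·(2·a+3·u-4)·(2·a+u)

Group: 2·a·(-4·a^2-8·a·u-3·u^2) + (3·u-4)·(-4·a^2-8·a·u-3·u^2); both groups contain (-4·a^2-8·a·u-3·u^2), so (2·a+3·u-4) is a factor with cofactor -4·a^2-8·a·u-3·u^2.
The cofactor groups again: -4·a^2-8·a·u-3·u^2 = -2·a·(2·a+u) - 3·u·(2·a+u); both groups contain (2·a+u), giving -(2·a+3·u)·(2·a+u).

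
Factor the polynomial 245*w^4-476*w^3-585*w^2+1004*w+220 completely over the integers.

Among the possible rational roots, w = -10/7 is a root, giving the factor (7*w+10) and quotient 35*w^3-118*w^2+85*w+22.
Continuing, w = -1/5 is a root, so (5*w+1) divides it; the quotient is 7*w^2-25*w+22.
The remaining quadratic factors as (7*w-11)(w-2).

(5*w+1)*(7*w+10)*(7*w-11)*(w-2)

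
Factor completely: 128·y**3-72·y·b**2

8·y·(4·y-3·b)·(4·y+3·b)

Every term has a factor of 8·y. Then 16·y**2-9·b**2 = (4·y)² − (3·b)².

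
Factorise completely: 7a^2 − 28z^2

Every term has a factor of 7. Then a^2 − 4z^2 = (a)² − (2z)².

7(a + 2z)(a − 2z)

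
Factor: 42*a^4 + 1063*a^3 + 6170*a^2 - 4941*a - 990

By the rational root theorem, a = -15 is a root, so (a + 15) is a factor; dividing leaves 42*a^3 + 433*a^2 - 325*a - 66.
Next, a = 6/7 is a root, so (7*a - 6) is a factor; dividing leaves 6*a^2 + 67*a + 11.
The remaining quadratic factors as (6*a + 1)(a + 11).

(6*a + 1)*(7*a - 6)*(a + 11)*(a + 15)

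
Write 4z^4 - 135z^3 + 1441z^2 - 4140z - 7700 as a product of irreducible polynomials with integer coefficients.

Trying the rational-root candidates, z = 10 is a root, so (z - 10) divides it; the quotient is 4z^3 - 95z^2 + 491z + 770.
Then z = 11 is a root, giving the factor (z - 11) and quotient 4z^2 - 51z - 70.
The remaining quadratic factors as (z - 14)(4z + 5).

(4z + 5)(z - 10)(z - 11)(z - 14)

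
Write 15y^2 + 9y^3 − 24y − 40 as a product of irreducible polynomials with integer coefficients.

Group as (9y^3 − 24y) + (15y^2 − 40) = 3y(3y^2 − 8) + 5(3y^2 − 8).
Both groups share the factor (3y^2 − 8).

(3y + 5)(3y^2 − 8)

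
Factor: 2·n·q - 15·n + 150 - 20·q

Group as (2·n·q - 15·n) + (-20·q + 150) = n·(2·q - 15) - 10·(2·q - 15).
Both groups share the factor (2·q - 15).

(2·q - 15)·(n - 10)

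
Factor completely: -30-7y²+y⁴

(y²+3)(y²-10)

Substitute u = y² to get a quadratic in u, then factor.
y²-10 is irreducible over ℤ (10 is not a perfect square).
y²+3 is irreducible over ℤ (always positive, so no real roots).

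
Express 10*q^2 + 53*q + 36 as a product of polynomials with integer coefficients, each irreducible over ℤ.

(2*q + 9)*(5*q + 4)

Need a pair with product 10·36 = 360 and sum 53: that's 45 and 8.
Split the middle term: 10*q^2 + 45*q + 8*q + 36 = 5*q*(2*q + 9) + 4*(2*q + 9).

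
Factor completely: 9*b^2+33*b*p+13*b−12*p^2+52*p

Group: 9*b*(b+4*p) + (−3*p+13)*(b+4*p); both groups contain (b+4*p).

(9*b−3*p+13)*(b+4*p)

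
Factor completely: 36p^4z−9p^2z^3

9p^2z(2p+z)(2p−z)

Every term has a factor of 9p^2z. Then 4p^2−z^2 = (2p)² − (z)².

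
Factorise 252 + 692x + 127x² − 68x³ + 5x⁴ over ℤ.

By the rational root theorem, x = 7 is a root, giving the factor (x − 7) and quotient 5x³ − 33x² − 104x − 36.
Next, x = −2/5 is a root, so (5x + 2) divides it; the quotient is x² − 7x − 18.
The remaining quadratic factors as (x − 9)(x + 2).

(5x + 2)(x + 2)(x − 7)(x − 9)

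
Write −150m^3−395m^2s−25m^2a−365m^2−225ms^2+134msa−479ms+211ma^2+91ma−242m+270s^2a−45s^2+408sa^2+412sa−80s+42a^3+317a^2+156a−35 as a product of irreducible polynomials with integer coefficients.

Group: 6m(−25m^2−45ms+25ma−40m+54sa−9s+6a^2+41a−7) + (5s+7a+5)(−25m^2−45ms+25ma−40m+54sa−9s+6a^2+41a−7); both groups contain (−25m^2−45ms+25ma−40m+54sa−9s+6a^2+41a−7), so (6m+5s+7a+5) is a factor with cofactor −25m^2−45ms+25ma−40m+54sa−9s+6a^2+41a−7.
The cofactor groups again: −25m^2−45ms+25ma−40m+54sa−9s+6a^2+41a−7 = −5m(5m−6a+1) + (−9s−a−7)(5m−6a+1); both groups contain (5m−6a+1), giving −(5m+9s+a+7)(5m−6a+1).

−(5m−6a+1)(6m+5s+7a+5)(5m+9s+a+7)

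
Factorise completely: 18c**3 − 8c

Factor out 2c, leaving 9c**2 − 4, which is a difference of two squares.

2c(3c + 2)(3c − 2)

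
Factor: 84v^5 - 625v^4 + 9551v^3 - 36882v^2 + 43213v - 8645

(3v - 7)(4v - 1)(7v - 13)(v^2 - 3v + 95)

By the rational root theorem, v = 13/7 is a root, so (7v - 13) is a factor; dividing leaves 12v^4 - 67v^3 + 1240v^2 - 2966v + 665.
Continuing, v = 7/3 is a root, giving the factor (3v - 7) and quotient 4v^3 - 13v^2 + 383v - 95.
Next, v = 1/4 is a root, giving the factor (4v - 1) and quotient v^2 - 3v + 95.
The quadratic v^2 - 3v + 95 has discriminant -371 < 0 and is irreducible over ℤ.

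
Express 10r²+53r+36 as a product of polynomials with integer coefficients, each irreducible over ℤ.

(2r+9)(5r+4)

Need a pair with product 10·36 = 360 and sum 53: that's 45 and 8.
Split the middle term: 10r²+45r + 8r+36 = 5r(2r+9) + 4(2r+9).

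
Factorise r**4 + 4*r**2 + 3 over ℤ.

(r**2 + 1)*(r**2 + 3)

Substitute u = r**2 to get a quadratic in u, then factor.
r**2 + 3 is irreducible over ℤ (always positive, so no real roots).
r**2 + 1 is irreducible over ℤ (sum of squares).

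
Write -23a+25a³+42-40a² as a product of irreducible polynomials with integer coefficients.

Among the possible rational roots, a = 7/5 is a root, giving the factor (5a-7) and quotient 5a²-a-6.
The remaining quadratic factors as (a+1)(5a-6).

(5a-6)(5a-7)(a+1)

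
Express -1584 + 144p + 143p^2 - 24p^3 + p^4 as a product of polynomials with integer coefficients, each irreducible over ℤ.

By the rational root theorem, p = 4 is a root, giving the factor (p - 4) and quotient p^3 - 20p^2 + 63p + 396.
Next, p = 11 is a root, so (p - 11) is a factor; dividing leaves p^2 - 9p - 36.
The remaining quadratic factors as (p + 3)(p - 12).

(p + 3)(p - 11)(p - 12)(p - 4)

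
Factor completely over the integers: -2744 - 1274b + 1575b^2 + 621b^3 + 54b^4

Trying the rational-root candidates, b = 4/3 is a root, giving the factor (3b - 4) and quotient 18b^3 + 231b^2 + 833b + 686.
Then b = -7 is a root, giving the factor (b + 7) and quotient 18b^2 + 105b + 98.
The remaining quadratic factors as (3b + 14)(6b + 7).

(3b + 14)(3b - 4)(6b + 7)(b + 7)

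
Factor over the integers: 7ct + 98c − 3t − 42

(7c − 3)(t + 14)

Group as (7ct + 98c) + (−3t − 42) = 7c(t + 14) − 3(t + 14).
Both groups share the factor (t + 14).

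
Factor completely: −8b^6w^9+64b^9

8b^6(2b−w^3)(4b^2+2bw^3+w^6)

Factor out 8b^6 first: what remains is 8b^3−w^9.
Recognize a difference of cubes with the parts 2b and w^3.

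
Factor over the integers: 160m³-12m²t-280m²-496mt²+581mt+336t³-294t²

Group: 8m(20m²+16mt-35m-48t²+42t) - 7t(20m²+16mt-35m-48t²+42t); both groups contain (20m²+16mt-35m-48t²+42t), so (8m-7t) is a factor with cofactor 20m²+16mt-35m-48t²+42t.
The cofactor groups again: 20m²+16mt-35m-48t²+42t = 5m(4m+8t-7) - 6t(4m+8t-7); both groups contain (4m+8t-7), giving (5m-6t)(4m+8t-7).

(4m+8t-7)(5m-6t)(8m-7t)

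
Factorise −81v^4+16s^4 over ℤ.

Difference of squares twice: with A = 2s and B = 3v, A⁴ − B⁴ = (A² − B²)(A² + B²), and A² − B² factors again.

(2s+3v)(2s−3v)(4s^2+9v^2)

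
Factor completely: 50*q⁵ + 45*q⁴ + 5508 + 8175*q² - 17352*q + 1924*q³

(2*q + 9)*(5*q - 2)*(5*q - 6)*(q² - 2*q + 51)

Among the possible rational roots, q = -9/2 is a root, so (2*q + 9) is a factor; dividing leaves 25*q⁴ - 90*q³ + 1367*q² - 2064*q + 612.
Continuing, q = 6/5 is a root, giving the factor (5*q - 6) and quotient 5*q³ - 12*q² + 259*q - 102.
Continuing, q = 2/5 is a root, so (5*q - 2) divides it; the quotient is q² - 2*q + 51.
The quadratic q² - 2*q + 51 has discriminant -200 < 0 and is irreducible over ℤ.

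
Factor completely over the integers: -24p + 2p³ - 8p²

Pull out the common factor 2p, then factor the remaining trinomial.

2p(p + 2)(p - 6)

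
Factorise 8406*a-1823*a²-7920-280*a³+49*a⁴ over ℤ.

By the rational root theorem, a = 11/7 is a root, giving the factor (7*a-11) and quotient 7*a³-29*a²-306*a+720.
Next, a = -6 is a root, so (a+6) divides it; the quotient is 7*a²-71*a+120.
The remaining quadratic factors as (a-8)(7*a-15).

(7*a-11)*(7*a-15)*(a+6)*(a-8)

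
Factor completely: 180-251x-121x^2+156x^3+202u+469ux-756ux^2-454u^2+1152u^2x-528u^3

Group: 8u(-66u^2+111ux-98u-39x^2+79x-36) + (-4x-5)(-66u^2+111ux-98u-39x^2+79x-36); both groups contain (-66u^2+111ux-98u-39x^2+79x-36), so (8u-4x-5) is a factor with cofactor -66u^2+111ux-98u-39x^2+79x-36.
The cofactor groups again: -66u^2+111ux-98u-39x^2+79x-36 = -11u(6u-3x+4) + (13x-9)(6u-3x+4); both groups contain (6u-3x+4), giving -(11u-13x+9)(6u-3x+4).

-(11u-13x+9)(6u-3x+4)(8u-4x-5)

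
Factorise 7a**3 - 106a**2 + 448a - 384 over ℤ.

(7a - 8)(a - 6)(a - 8)

Among the possible rational roots, a = 6 is a root, giving the factor (a - 6) and quotient 7a**2 - 64a + 64.
The remaining quadratic factors as (7a - 8)(a - 8).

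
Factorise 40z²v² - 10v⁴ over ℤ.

10v²(2z - v)(2z + v)

Every term has a factor of 10v². Then 4z² - v² = (2z)² − (v)².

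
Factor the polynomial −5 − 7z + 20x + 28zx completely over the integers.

Group as (28zx − 7z) + (20x − 5) = 7z(4x − 1) + 5(4x − 1).
Both groups share the factor (4x − 1).

(4x − 1)(7z + 5)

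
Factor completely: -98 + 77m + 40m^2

(5m + 14)(8m - 7)

Need a pair with product 40·(-98) = -3920 and sum 77: that's 112 and -35.
Split the middle term: 40m^2 + 112m - 35m - 98 = 8m(5m + 14) - 7(5m + 14).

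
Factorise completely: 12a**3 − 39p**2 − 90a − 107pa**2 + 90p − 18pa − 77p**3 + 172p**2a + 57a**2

Group: 11p(−7p**2 + 8pa + 6p − a**2 − 6a) + (−12a + 15)(−7p**2 + 8pa + 6p − a**2 − 6a); both groups contain (−7p**2 + 8pa + 6p − a**2 − 6a), so (11p − 12a + 15) is a factor with cofactor −7p**2 + 8pa + 6p − a**2 − 6a.
The cofactor groups again: −7p**2 + 8pa + 6p − a**2 − 6a = −p(7p − a − 6) + a(7p − a − 6); both groups contain (7p − a − 6), giving −(p − a)(7p − a − 6).

−(11p − 12a + 15)(7p − a − 6)(p − a)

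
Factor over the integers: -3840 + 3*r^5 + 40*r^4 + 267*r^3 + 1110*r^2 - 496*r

Trying the rational-root candidates, r = -8 is a root, so (r + 8) is a factor; dividing leaves 3*r^4 + 16*r^3 + 139*r^2 - 2*r - 480.
Continuing, r = 5/3 is a root, giving the factor (3*r - 5) and quotient r^3 + 7*r^2 + 58*r + 96.
Next, r = -2 is a root, giving the factor (r + 2) and quotient r^2 + 5*r + 48.
The quadratic r^2 + 5*r + 48 has discriminant -167 < 0 and is irreducible over ℤ.

(3*r - 5)*(r + 2)*(r + 8)*(r^2 + 5*r + 48)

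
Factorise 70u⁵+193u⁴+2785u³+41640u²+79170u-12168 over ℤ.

(2u+13)(5u+12)(7u-1)(u²-6u+78)

Among the possible rational roots, u = -13/2 is a root, giving the factor (2u+13) and quotient 35u⁴-131u³+2244u²+6234u-936.
Then u = 1/7 is a root, so (7u-1) is a factor; dividing leaves 5u³-18u²+318u+936.
Then u = -12/5 is a root, so (5u+12) divides it; the quotient is u²-6u+78.
The quadratic u²-6u+78 has discriminant -276 < 0 and is irreducible over ℤ.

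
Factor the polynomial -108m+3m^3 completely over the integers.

3m(m+6)(m-6)

Factor out 3m, leaving m^2-36, which is a difference of two squares.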